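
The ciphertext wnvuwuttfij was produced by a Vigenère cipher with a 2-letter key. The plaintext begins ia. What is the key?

Subtract each crib letter from the matching ciphertext letter (mod 26):
w(22)−i(8)=14 → o
n(13)−a(0)=13 → n

on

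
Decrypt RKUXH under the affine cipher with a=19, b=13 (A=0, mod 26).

The inverse of 19 mod 26 is 11, since 19·11=209≡1. Apply D(y)=11·(y−13) mod 26:
R(17): 11·(17−13)=44≡18 → S
K(10): 11·(10−13)=-33≡19 → T
U(20): 11·(20−13)=77≡25 → Z
X(23): 11·(23−13)=110≡6 → G
H(7): 11·(7−13)=-66≡12 → M

STZGM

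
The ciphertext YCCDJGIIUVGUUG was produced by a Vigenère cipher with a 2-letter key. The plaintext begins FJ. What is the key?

Subtract each crib letter from the matching ciphertext letter (mod 26):
Y(24)−F(5)=19 → T
C(2)−J(9)=-7≡19 → T

TT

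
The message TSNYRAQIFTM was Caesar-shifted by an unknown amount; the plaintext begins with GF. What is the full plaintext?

From the crib: T(19)−G(6)=13, so the shift is 13.
Subtract 13 from each ciphertext letter:
T(19): 19−13=6 → G
S(18): 18−13=5 → F
N(13): 13−13=0 → A
Y(24): 24−13=11 → L
R(17): 17−13=4 → E
A(0): 0−13=-13≡13 → N
Q(16): 16−13=3 → D
I(8): 8−13=-5≡21 → V
F(5): 5−13=-8≡18 → S
T(19): 19−13=6 → G
M(12): 12−13=-1≡25 → Z

GFALENDVSGZ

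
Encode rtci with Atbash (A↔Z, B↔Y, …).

r(17) → i(8)
t(19) → g(6)
c(2) → x(23)
i(8) → r(17)

igxr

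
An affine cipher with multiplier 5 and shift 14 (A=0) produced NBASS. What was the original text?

FNSGG

The inverse of 5 mod 26 is 21, since 5·21=105≡1. Apply D(y)=21·(y−14) mod 26:
N(13): 21·(13−14)=-21≡5 → F
B(1): 21·(1−14)=-273≡13 → N
A(0): 21·(0−14)=-294≡18 → S
S(18): 21·(18−14)=84≡6 → G
S(18): 21·(18−14)=84≡6 → G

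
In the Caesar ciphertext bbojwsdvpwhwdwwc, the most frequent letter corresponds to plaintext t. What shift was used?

The most frequent ciphertext letter is w (appears 5 times).
w is position 22; t is position 19.
Shift = 3.

3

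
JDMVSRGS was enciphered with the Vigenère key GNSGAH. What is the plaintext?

DQUPSKAF

Repeat the key across the ciphertext: GNSGAHGN
J(9)−G(6): 3 → D
D(3)−N(13): -10≡16 → Q
M(12)−S(18): -6≡20 → U
V(21)−G(6): 15 → P
S(18)−A(0): 18 → S
R(17)−H(7): 10 → K
G(6)−G(6): 0 → A
S(18)−N(13): 5 → F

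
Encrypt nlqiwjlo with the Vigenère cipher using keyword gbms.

Repeat the key across the message: gbmsgbms
n(13)+g(6): 19 → t
l(11)+b(1): 12 → m
q(16)+m(12): 28≡2 → c
i(8)+s(18): 26≡0 → a
w(22)+g(6): 28≡2 → c
j(9)+b(1): 10 → k
l(11)+m(12): 23 → x
o(14)+s(18): 32≡6 → g

tmcackxg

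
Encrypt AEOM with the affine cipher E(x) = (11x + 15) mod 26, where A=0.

A(0): 11·0+15=15 → P
E(4): 11·4+15=59≡7 → H
O(14): 11·14+15=169≡13 → N
M(12): 11·12+15=147≡17 → R

PHNR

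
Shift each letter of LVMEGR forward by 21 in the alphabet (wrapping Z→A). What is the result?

L(11): 11+21=32≡6 → G
V(21): 21+21=42≡16 → Q
M(12): 12+21=33≡7 → H
E(4): 4+21=25 → Z
G(6): 6+21=27≡1 → B
R(17): 17+21=38≡12 → M

GQHZBM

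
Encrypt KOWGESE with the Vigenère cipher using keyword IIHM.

Repeat the key across the message: IIHMIIH
K(10)+I(8): 18 → S
O(14)+I(8): 22 → W
W(22)+H(7): 29≡3 → D
G(6)+M(12): 18 → S
E(4)+I(8): 12 → M
S(18)+I(8): 26≡0 → A
E(4)+H(7): 11 → L

SWDSMAL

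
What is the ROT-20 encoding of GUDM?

G(6): 6+20=26≡0 → A
U(20): 20+20=40≡14 → O
D(3): 3+20=23 → X
M(12): 12+20=32≡6 → G

AOXG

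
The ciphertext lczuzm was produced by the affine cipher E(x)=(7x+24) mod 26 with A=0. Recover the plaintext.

nipspc

The inverse of 7 mod 26 is 15, since 7·15=105≡1. Apply D(y)=15·(y−24) mod 26:
l(11): 15·(11−24)=-195≡13 → n
c(2): 15·(2−24)=-330≡8 → i
z(25): 15·(25−24)=15 → p
u(20): 15·(20−24)=-60≡18 → s
z(25): 15·(25−24)=15 → p
m(12): 15·(12−24)=-180≡2 → c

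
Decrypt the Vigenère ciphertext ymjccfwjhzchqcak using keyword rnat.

Repeat the key across the ciphertext: rnatrnatrnatrnat
y(24)−r(17): 7 → h
m(12)−n(13): -1≡25 → z
j(9)−a(0): 9 → j
c(2)−t(19): -17≡9 → j
c(2)−r(17): -15≡11 → l
f(5)−n(13): -8≡18 → s
w(22)−a(0): 22 → w
j(9)−t(19): -10≡16 → q
h(7)−r(17): -10≡16 → q
z(25)−n(13): 12 → m
c(2)−a(0): 2 → c
h(7)−t(19): -12≡14 → o
q(16)−r(17): -1≡25 → z
c(2)−n(13): -11≡15 → p
a(0)−a(0): 0 → a
k(10)−t(19): -9≡17 → r

hzjjlswqqmcozpar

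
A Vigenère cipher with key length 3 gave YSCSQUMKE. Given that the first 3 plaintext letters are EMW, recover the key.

Subtract each crib letter from the matching ciphertext letter (mod 26):
Y(24)−E(4)=20 → U
S(18)−M(12)=6 → G
C(2)−W(22)=-20≡6 → G

UGG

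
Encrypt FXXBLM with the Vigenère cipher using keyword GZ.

LWDARL

Repeat the key across the message: GZGZGZ
F(5)+G(6): 11 → L
X(23)+Z(25): 48≡22 → W
X(23)+G(6): 29≡3 → D
B(1)+Z(25): 26≡0 → A
L(11)+G(6): 17 → R
M(12)+Z(25): 37≡11 → L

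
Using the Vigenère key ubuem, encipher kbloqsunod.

Repeat the key across the message: ubuemubuem
k(10)+u(20): 30≡4 → e
b(1)+b(1): 2 → c
l(11)+u(20): 31≡5 → f
o(14)+e(4): 18 → s
q(16)+m(12): 28≡2 → c
s(18)+u(20): 38≡12 → m
u(20)+b(1): 21 → v
n(13)+u(20): 33≡7 → h
o(14)+e(4): 18 → s
d(3)+m(12): 15 → p

ecfscmvhsp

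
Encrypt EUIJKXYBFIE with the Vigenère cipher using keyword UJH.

Repeat the key across the message: UJHUJHUJHUJ
E(4)+U(20): 24 → Y
U(20)+J(9): 29≡3 → D
I(8)+H(7): 15 → P
J(9)+U(20): 29≡3 → D
K(10)+J(9): 19 → T
X(23)+H(7): 30≡4 → E
Y(24)+U(20): 44≡18 → S
B(1)+J(9): 10 → K
F(5)+H(7): 12 → M
I(8)+U(20): 28≡2 → C
E(4)+J(9): 13 → N

YDPDTESKMCN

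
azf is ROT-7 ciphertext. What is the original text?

a(0): 0−7=-7≡19 → t
z(25): 25−7=18 → s
f(5): 5−7=-2≡24 → y

tsy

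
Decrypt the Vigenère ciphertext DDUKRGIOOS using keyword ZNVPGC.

EQZVLEJBTD

Repeat the key across the ciphertext: ZNVPGCZNVP
D(3)−Z(25): -22≡4 → E
D(3)−N(13): -10≡16 → Q
U(20)−V(21): -1≡25 → Z
K(10)−P(15): -5≡21 → V
R(17)−G(6): 11 → L
G(6)−C(2): 4 → E
I(8)−Z(25): -17≡9 → J
O(14)−N(13): 1 → B
O(14)−V(21): -7≡19 → T
S(18)−P(15): 3 → D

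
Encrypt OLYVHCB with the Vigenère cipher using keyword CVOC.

QGMXJXP

Repeat the key across the message: CVOCCVO
O(14)+C(2): 16 → Q
L(11)+V(21): 32≡6 → G
Y(24)+O(14): 38≡12 → M
V(21)+C(2): 23 → X
H(7)+C(2): 9 → J
C(2)+V(21): 23 → X
B(1)+O(14): 15 → P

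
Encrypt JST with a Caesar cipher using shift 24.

HQR

J(9): 9+24=33≡7 → H
S(18): 18+24=42≡16 → Q
T(19): 19+24=43≡17 → R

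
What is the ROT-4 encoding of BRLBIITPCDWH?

B(1): 1+4=5 → F
R(17): 17+4=21 → V
L(11): 11+4=15 → P
B(1): 1+4=5 → F
I(8): 8+4=12 → M
I(8): 8+4=12 → M
T(19): 19+4=23 → X
P(15): 15+4=19 → T
C(2): 2+4=6 → G
D(3): 3+4=7 → H
W(22): 22+4=26≡0 → A
H(7): 7+4=11 → L

FVPFMMXTGHAL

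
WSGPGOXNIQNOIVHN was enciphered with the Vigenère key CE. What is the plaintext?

UOELEKVJGMLKGRFJ

Repeat the key across the ciphertext: CECECECECECECECE
W(22)−C(2): 20 → U
S(18)−E(4): 14 → O
G(6)−C(2): 4 → E
P(15)−E(4): 11 → L
G(6)−C(2): 4 → E
O(14)−E(4): 10 → K
X(23)−C(2): 21 → V
N(13)−E(4): 9 → J
I(8)−C(2): 6 → G
Q(16)−E(4): 12 → M
N(13)−C(2): 11 → L
O(14)−E(4): 10 → K
I(8)−C(2): 6 → G
V(21)−E(4): 17 → R
H(7)−C(2): 5 → F
N(13)−E(4): 9 → J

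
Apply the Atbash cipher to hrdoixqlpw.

siwlrcjokd

h(7) → s(18)
r(17) → i(8)
d(3) → w(22)
o(14) → l(11)
i(8) → r(17)
x(23) → c(2)
q(16) → j(9)
l(11) → o(14)
p(15) → k(10)
w(22) → d(3)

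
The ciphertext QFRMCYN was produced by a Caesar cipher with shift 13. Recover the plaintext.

DSEZPLA

Q(16): 16−13=3 → D
F(5): 5−13=-8≡18 → S
R(17): 17−13=4 → E
M(12): 12−13=-1≡25 → Z
C(2): 2−13=-11≡15 → P
Y(24): 24−13=11 → L
N(13): 13−13=0 → A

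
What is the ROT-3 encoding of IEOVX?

LHRYA

I(8): 8+3=11 → L
E(4): 4+3=7 → H
O(14): 14+3=17 → R
V(21): 21+3=24 → Y
X(23): 23+3=26≡0 → A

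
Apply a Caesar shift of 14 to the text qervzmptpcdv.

q(16): 16+14=30≡4 → e
e(4): 4+14=18 → s
r(17): 17+14=31≡5 → f
v(21): 21+14=35≡9 → j
z(25): 25+14=39≡13 → n
m(12): 12+14=26≡0 → a
p(15): 15+14=29≡3 → d
t(19): 19+14=33≡7 → h
p(15): 15+14=29≡3 → d
c(2): 2+14=16 → q
d(3): 3+14=17 → r
v(21): 21+14=35≡9 → j

esfjnadhdqrj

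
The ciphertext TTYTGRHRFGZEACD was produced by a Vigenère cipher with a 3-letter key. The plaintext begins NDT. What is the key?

GQF

Subtract each crib letter from the matching ciphertext letter (mod 26):
T(19)−N(13)=6 → G
T(19)−D(3)=16 → Q
Y(24)−T(19)=5 → F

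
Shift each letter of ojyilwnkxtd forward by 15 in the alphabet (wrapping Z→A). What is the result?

dynxalczmis

o(14): 14+15=29≡3 → d
j(9): 9+15=24 → y
y(24): 24+15=39≡13 → n
i(8): 8+15=23 → x
l(11): 11+15=26≡0 → a
w(22): 22+15=37≡11 → l
n(13): 13+15=28≡2 → c
k(10): 10+15=25 → z
x(23): 23+15=38≡12 → m
t(19): 19+15=34≡8 → i
d(3): 3+15=18 → s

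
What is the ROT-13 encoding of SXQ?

FKD

S(18): 18+13=31≡5 → F
X(23): 23+13=36≡10 → K
Q(16): 16+13=29≡3 → D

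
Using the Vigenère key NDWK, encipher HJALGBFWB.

Repeat the key across the message: NDWKNDWKN
H(7)+N(13): 20 → U
J(9)+D(3): 12 → M
A(0)+W(22): 22 → W
L(11)+K(10): 21 → V
G(6)+N(13): 19 → T
B(1)+D(3): 4 → E
F(5)+W(22): 27≡1 → B
W(22)+K(10): 32≡6 → G
B(1)+N(13): 14 → O

UMWVTEBGO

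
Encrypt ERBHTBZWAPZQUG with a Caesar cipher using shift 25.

DQAGSAYVZOYPTF

E(4): 4+25=29≡3 → D
R(17): 17+25=42≡16 → Q
B(1): 1+25=26≡0 → A
H(7): 7+25=32≡6 → G
T(19): 19+25=44≡18 → S
B(1): 1+25=26≡0 → A
Z(25): 25+25=50≡24 → Y
W(22): 22+25=47≡21 → V
A(0): 0+25=25 → Z
P(15): 15+25=40≡14 → O
Z(25): 25+25=50≡24 → Y
Q(16): 16+25=41≡15 → P
U(20): 20+25=45≡19 → T
G(6): 6+25=31≡5 → F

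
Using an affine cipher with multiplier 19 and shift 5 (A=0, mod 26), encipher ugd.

vpk

u(20): 19·20+5=385≡21 → v
g(6): 19·6+5=119≡15 → p
d(3): 19·3+5=62≡10 → k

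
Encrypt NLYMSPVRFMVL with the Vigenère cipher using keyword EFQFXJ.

RQORPYZWVRSU

Repeat the key across the message: EFQFXJEFQFXJ
N(13)+E(4): 17 → R
L(11)+F(5): 16 → Q
Y(24)+Q(16): 40≡14 → O
M(12)+F(5): 17 → R
S(18)+X(23): 41≡15 → P
P(15)+J(9): 24 → Y
V(21)+E(4): 25 → Z
R(17)+F(5): 22 → W
F(5)+Q(16): 21 → V
M(12)+F(5): 17 → R
V(21)+X(23): 44≡18 → S
L(11)+J(9): 20 → U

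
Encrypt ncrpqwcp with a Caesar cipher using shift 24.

n(13): 13+24=37≡11 → l
c(2): 2+24=26≡0 → a
r(17): 17+24=41≡15 → p
p(15): 15+24=39≡13 → n
q(16): 16+24=40≡14 → o
w(22): 22+24=46≡20 → u
c(2): 2+24=26≡0 → a
p(15): 15+24=39≡13 → n

lapnouan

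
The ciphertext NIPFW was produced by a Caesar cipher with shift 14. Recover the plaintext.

ZUBRI

N(13): 13−14=-1≡25 → Z
I(8): 8−14=-6≡20 → U
P(15): 15−14=1 → B
F(5): 5−14=-9≡17 → R
W(22): 22−14=8 → I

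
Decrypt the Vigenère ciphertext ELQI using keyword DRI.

BUIF

Repeat the key across the ciphertext: DRID
E(4)−D(3): 1 → B
L(11)−R(17): -6≡20 → U
Q(16)−I(8): 8 → I
I(8)−D(3): 5 → F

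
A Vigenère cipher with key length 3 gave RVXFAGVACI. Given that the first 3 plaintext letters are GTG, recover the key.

Subtract each crib letter from the matching ciphertext letter (mod 26):
R(17)−G(6)=11 → L
V(21)−T(19)=2 → C
X(23)−G(6)=17 → R

LCR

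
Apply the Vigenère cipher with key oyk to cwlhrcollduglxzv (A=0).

quvvpmcjvrsqzvjj

Repeat the key across the message: oykoykoykoykoyko
c(2)+o(14): 16 → q
w(22)+y(24): 46≡20 → u
l(11)+k(10): 21 → v
h(7)+o(14): 21 → v
r(17)+y(24): 41≡15 → p
c(2)+k(10): 12 → m
o(14)+o(14): 28≡2 → c
l(11)+y(24): 35≡9 → j
l(11)+k(10): 21 → v
d(3)+o(14): 17 → r
u(20)+y(24): 44≡18 → s
g(6)+k(10): 16 → q
l(11)+o(14): 25 → z
x(23)+y(24): 47≡21 → v
z(25)+k(10): 35≡9 → j
v(21)+o(14): 35≡9 → j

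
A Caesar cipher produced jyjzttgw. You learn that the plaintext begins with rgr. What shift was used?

18

From the crib: j(9)−r(17)=-8≡18, so the shift is 18.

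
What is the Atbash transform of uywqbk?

fbdjyp

u(20) → f(5)
y(24) → b(1)
w(22) → d(3)
q(16) → j(9)
b(1) → y(24)
k(10) → p(15)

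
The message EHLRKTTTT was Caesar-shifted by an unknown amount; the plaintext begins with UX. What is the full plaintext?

From the crib: E(4)−U(20)=-16≡10, so the shift is 10.
Subtract 10 from each ciphertext letter:
E(4): 4−10=-6≡20 → U
H(7): 7−10=-3≡23 → X
L(11): 11−10=1 → B
R(17): 17−10=7 → H
K(10): 10−10=0 → A
T(19): 19−10=9 → J
T(19): 19−10=9 → J
T(19): 19−10=9 → J
T(19): 19−10=9 → J

UXBHAJJJJ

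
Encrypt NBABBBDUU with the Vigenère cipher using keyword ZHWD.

MIWEAIZXT

Repeat the key across the message: ZHWDZHWDZ
N(13)+Z(25): 38≡12 → M
B(1)+H(7): 8 → I
A(0)+W(22): 22 → W
B(1)+D(3): 4 → E
B(1)+Z(25): 26≡0 → A
B(1)+H(7): 8 → I
D(3)+W(22): 25 → Z
U(20)+D(3): 23 → X
U(20)+Z(25): 45≡19 → T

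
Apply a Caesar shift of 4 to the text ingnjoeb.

mrkrnsif

i(8): 8+4=12 → m
n(13): 13+4=17 → r
g(6): 6+4=10 → k
n(13): 13+4=17 → r
j(9): 9+4=13 → n
o(14): 14+4=18 → s
e(4): 4+4=8 → i
b(1): 1+4=5 → f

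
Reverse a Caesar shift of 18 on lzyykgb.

thggsoj

l(11): 11−18=-7≡19 → t
z(25): 25−18=7 → h
y(24): 24−18=6 → g
y(24): 24−18=6 → g
k(10): 10−18=-8≡18 → s
g(6): 6−18=-12≡14 → o
b(1): 1−18=-17≡9 → j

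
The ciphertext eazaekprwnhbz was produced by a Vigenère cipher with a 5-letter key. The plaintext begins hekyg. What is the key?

xwpcy

Subtract each crib letter from the matching ciphertext letter (mod 26):
e(4)−h(7)=-3≡23 → x
a(0)−e(4)=-4≡22 → w
z(25)−k(10)=15 → p
a(0)−y(24)=-24≡2 → c
e(4)−g(6)=-2≡24 → y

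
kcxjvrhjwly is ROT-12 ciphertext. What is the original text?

yqlxjfvxkzm

k(10): 10−12=-2≡24 → y
c(2): 2−12=-10≡16 → q
x(23): 23−12=11 → l
j(9): 9−12=-3≡23 → x
v(21): 21−12=9 → j
r(17): 17−12=5 → f
h(7): 7−12=-5≡21 → v
j(9): 9−12=-3≡23 → x
w(22): 22−12=10 → k
l(11): 11−12=-1≡25 → z
y(24): 24−12=12 → m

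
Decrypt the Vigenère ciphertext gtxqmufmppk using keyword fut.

Repeat the key across the ciphertext: futfutfutfu
g(6)−f(5): 1 → b
t(19)−u(20): -1≡25 → z
x(23)−t(19): 4 → e
q(16)−f(5): 11 → l
m(12)−u(20): -8≡18 → s
u(20)−t(19): 1 → b
f(5)−f(5): 0 → a
m(12)−u(20): -8≡18 → s
p(15)−t(19): -4≡22 → w
p(15)−f(5): 10 → k
k(10)−u(20): -10≡16 → q

bzelsbaswkq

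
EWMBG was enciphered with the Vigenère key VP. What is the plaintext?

Repeat the key across the ciphertext: VPVPV
E(4)−V(21): -17≡9 → J
W(22)−P(15): 7 → H
M(12)−V(21): -9≡17 → R
B(1)−P(15): -14≡12 → M
G(6)−V(21): -15≡11 → L

JHRML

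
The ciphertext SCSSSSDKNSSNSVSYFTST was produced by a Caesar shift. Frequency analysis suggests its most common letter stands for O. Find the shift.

4

The most frequent ciphertext letter is S (appears 10 times).
S is position 18; O is position 14.
Shift = 4.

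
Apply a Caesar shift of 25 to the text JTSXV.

ISRWU

J(9): 9+25=34≡8 → I
T(19): 19+25=44≡18 → S
S(18): 18+25=43≡17 → R
X(23): 23+25=48≡22 → W
V(21): 21+25=46≡20 → U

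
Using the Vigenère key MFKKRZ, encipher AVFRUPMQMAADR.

MAPBLOYVWKRCD

Repeat the key across the message: MFKKRZMFKKRZM
A(0)+M(12): 12 → M
V(21)+F(5): 26≡0 → A
F(5)+K(10): 15 → P
R(17)+K(10): 27≡1 → B
U(20)+R(17): 37≡11 → L
P(15)+Z(25): 40≡14 → O
M(12)+M(12): 24 → Y
Q(16)+F(5): 21 → V
M(12)+K(10): 22 → W
A(0)+K(10): 10 → K
A(0)+R(17): 17 → R
D(3)+Z(25): 28≡2 → C
R(17)+M(12): 29≡3 → D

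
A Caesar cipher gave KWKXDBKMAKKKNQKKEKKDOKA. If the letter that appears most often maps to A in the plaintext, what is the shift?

10

The most frequent ciphertext letter is K (appears 11 times).
K is position 10; A is position 0.
Shift = 10.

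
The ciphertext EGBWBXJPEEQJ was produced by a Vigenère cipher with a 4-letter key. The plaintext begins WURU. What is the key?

IMKC

Subtract each crib letter from the matching ciphertext letter (mod 26):
E(4)−W(22)=-18≡8 → I
G(6)−U(20)=-14≡12 → M
B(1)−R(17)=-16≡10 → K
W(22)−U(20)=2 → C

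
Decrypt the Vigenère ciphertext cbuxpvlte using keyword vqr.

hldczeqdn

Repeat the key across the ciphertext: vqrvqrvqr
c(2)−v(21): -19≡7 → h
b(1)−q(16): -15≡11 → l
u(20)−r(17): 3 → d
x(23)−v(21): 2 → c
p(15)−q(16): -1≡25 → z
v(21)−r(17): 4 → e
l(11)−v(21): -10≡16 → q
t(19)−q(16): 3 → d
e(4)−r(17): -13≡13 → n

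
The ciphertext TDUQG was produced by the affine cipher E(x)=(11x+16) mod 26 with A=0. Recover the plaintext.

The inverse of 11 mod 26 is 19, since 11·19=209≡1. Apply D(y)=19·(y−16) mod 26:
T(19): 19·(19−16)=57≡5 → F
D(3): 19·(3−16)=-247≡13 → N
U(20): 19·(20−16)=76≡24 → Y
Q(16): 19·(16−16)=0 → A
G(6): 19·(6−16)=-190≡18 → S

FNYAS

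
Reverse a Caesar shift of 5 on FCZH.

F(5): 5−5=0 → A
C(2): 2−5=-3≡23 → X
Z(25): 25−5=20 → U
H(7): 7−5=2 → C

AXUC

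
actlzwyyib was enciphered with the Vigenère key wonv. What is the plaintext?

eogqdildmn

Repeat the key across the ciphertext: wonvwonvwo
a(0)−w(22): -22≡4 → e
c(2)−o(14): -12≡14 → o
t(19)−n(13): 6 → g
l(11)−v(21): -10≡16 → q
z(25)−w(22): 3 → d
w(22)−o(14): 8 → i
y(24)−n(13): 11 → l
y(24)−v(21): 3 → d
i(8)−w(22): -14≡12 → m
b(1)−o(14): -13≡13 → n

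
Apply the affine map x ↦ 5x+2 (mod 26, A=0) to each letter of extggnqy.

e(4): 5·4+2=22 → w
x(23): 5·23+2=117≡13 → n
t(19): 5·19+2=97≡19 → t
g(6): 5·6+2=32≡6 → g
g(6): 5·6+2=32≡6 → g
n(13): 5·13+2=67≡15 → p
q(16): 5·16+2=82≡4 → e
y(24): 5·24+2=122≡18 → s

wntggpes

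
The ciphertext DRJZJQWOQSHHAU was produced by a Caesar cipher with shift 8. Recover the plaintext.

VJBRBIOGIKZZSM

D(3): 3−8=-5≡21 → V
R(17): 17−8=9 → J
J(9): 9−8=1 → B
Z(25): 25−8=17 → R
J(9): 9−8=1 → B
Q(16): 16−8=8 → I
W(22): 22−8=14 → O
O(14): 14−8=6 → G
Q(16): 16−8=8 → I
S(18): 18−8=10 → K
H(7): 7−8=-1≡25 → Z
H(7): 7−8=-1≡25 → Z
A(0): 0−8=-8≡18 → S
U(20): 20−8=12 → M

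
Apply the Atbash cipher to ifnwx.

i(8) → r(17)
f(5) → u(20)
n(13) → m(12)
w(22) → d(3)
x(23) → c(2)

rumdc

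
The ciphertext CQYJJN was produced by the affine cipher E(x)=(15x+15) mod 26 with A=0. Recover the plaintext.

The inverse of 15 mod 26 is 7, since 15·7=105≡1. Apply D(y)=7·(y−15) mod 26:
C(2): 7·(2−15)=-91≡13 → N
Q(16): 7·(16−15)=7 → H
Y(24): 7·(24−15)=63≡11 → L
J(9): 7·(9−15)=-42≡10 → K
J(9): 7·(9−15)=-42≡10 → K
N(13): 7·(13−15)=-14≡12 → M

NHLKKM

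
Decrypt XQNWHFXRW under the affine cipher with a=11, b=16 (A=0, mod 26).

DAVKLZDTK

The inverse of 11 mod 26 is 19, since 11·19=209≡1. Apply D(y)=19·(y−16) mod 26:
X(23): 19·(23−16)=133≡3 → D
Q(16): 19·(16−16)=0 → A
N(13): 19·(13−16)=-57≡21 → V
W(22): 19·(22−16)=114≡10 → K
H(7): 19·(7−16)=-171≡11 → L
F(5): 19·(5−16)=-209≡25 → Z
X(23): 19·(23−16)=133≡3 → D
R(17): 19·(17−16)=19 → T
W(22): 19·(22−16)=114≡10 → K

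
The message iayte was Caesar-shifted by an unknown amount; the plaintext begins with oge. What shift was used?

20

From the crib: i(8)−o(14)=-6≡20, so the shift is 20.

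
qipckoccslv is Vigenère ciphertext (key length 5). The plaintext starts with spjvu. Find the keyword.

Subtract each crib letter from the matching ciphertext letter (mod 26):
q(16)−s(18)=-2≡24 → y
i(8)−p(15)=-7≡19 → t
p(15)−j(9)=6 → g
c(2)−v(21)=-19≡7 → h
k(10)−u(20)=-10≡16 → q

ytghq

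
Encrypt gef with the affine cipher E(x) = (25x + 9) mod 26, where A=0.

g(6): 25·6+9=159≡3 → d
e(4): 25·4+9=109≡5 → f
f(5): 25·5+9=134≡4 → e

dfe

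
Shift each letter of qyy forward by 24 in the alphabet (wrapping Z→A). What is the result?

oww

q(16): 16+24=40≡14 → o
y(24): 24+24=48≡22 → w
y(24): 24+24=48≡22 → w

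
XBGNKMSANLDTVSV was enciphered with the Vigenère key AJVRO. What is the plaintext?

XSLWWMJFWXDKABH

Repeat the key across the ciphertext: AJVROAJVROAJVRO
X(23)−A(0): 23 → X
B(1)−J(9): -8≡18 → S
G(6)−V(21): -15≡11 → L
N(13)−R(17): -4≡22 → W
K(10)−O(14): -4≡22 → W
M(12)−A(0): 12 → M
S(18)−J(9): 9 → J
A(0)−V(21): -21≡5 → F
N(13)−R(17): -4≡22 → W
L(11)−O(14): -3≡23 → X
D(3)−A(0): 3 → D
T(19)−J(9): 10 → K
V(21)−V(21): 0 → A
S(18)−R(17): 1 → B
V(21)−O(14): 7 → H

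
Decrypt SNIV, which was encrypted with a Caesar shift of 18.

S(18): 18−18=0 → A
N(13): 13−18=-5≡21 → V
I(8): 8−18=-10≡16 → Q
V(21): 21−18=3 → D

AVQD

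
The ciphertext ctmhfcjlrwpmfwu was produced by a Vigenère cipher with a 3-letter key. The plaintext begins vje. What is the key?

hki

Subtract each crib letter from the matching ciphertext letter (mod 26):
c(2)−v(21)=-19≡7 → h
t(19)−j(9)=10 → k
m(12)−e(4)=8 → i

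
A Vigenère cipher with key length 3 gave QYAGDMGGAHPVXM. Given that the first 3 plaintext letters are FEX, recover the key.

Subtract each crib letter from the matching ciphertext letter (mod 26):
Q(16)−F(5)=11 → L
Y(24)−E(4)=20 → U
A(0)−X(23)=-23≡3 → D

LUD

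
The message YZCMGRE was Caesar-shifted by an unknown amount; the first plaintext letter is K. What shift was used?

14

From the crib: Y(24)−K(10)=14, so the shift is 14.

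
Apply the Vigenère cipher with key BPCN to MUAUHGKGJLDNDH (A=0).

Repeat the key across the message: BPCNBPCNBPCNBP
M(12)+B(1): 13 → N
U(20)+P(15): 35≡9 → J
A(0)+C(2): 2 → C
U(20)+N(13): 33≡7 → H
H(7)+B(1): 8 → I
G(6)+P(15): 21 → V
K(10)+C(2): 12 → M
G(6)+N(13): 19 → T
J(9)+B(1): 10 → K
L(11)+P(15): 26≡0 → A
D(3)+C(2): 5 → F
N(13)+N(13): 26≡0 → A
D(3)+B(1): 4 → E
H(7)+P(15): 22 → W

NJCHIVMTKAFAEW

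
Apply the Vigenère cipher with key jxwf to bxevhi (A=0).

Repeat the key across the message: jxwfjx
b(1)+j(9): 10 → k
x(23)+x(23): 46≡20 → u
e(4)+w(22): 26≡0 → a
v(21)+f(5): 26≡0 → a
h(7)+j(9): 16 → q
i(8)+x(23): 31≡5 → f

kuaaqf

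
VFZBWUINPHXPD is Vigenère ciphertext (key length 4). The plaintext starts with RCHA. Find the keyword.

EDSB

Subtract each crib letter from the matching ciphertext letter (mod 26):
V(21)−R(17)=4 → E
F(5)−C(2)=3 → D
Z(25)−H(7)=18 → S
B(1)−A(0)=1 → B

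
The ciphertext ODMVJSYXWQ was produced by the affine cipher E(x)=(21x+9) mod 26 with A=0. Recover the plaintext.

The inverse of 21 mod 26 is 5, since 21·5=105≡1. Apply D(y)=5·(y−9) mod 26:
O(14): 5·(14−9)=25 → Z
D(3): 5·(3−9)=-30≡22 → W
M(12): 5·(12−9)=15 → P
V(21): 5·(21−9)=60≡8 → I
J(9): 5·(9−9)=0 → A
S(18): 5·(18−9)=45≡19 → T
Y(24): 5·(24−9)=75≡23 → X
X(23): 5·(23−9)=70≡18 → S
W(22): 5·(22−9)=65≡13 → N
Q(16): 5·(16−9)=35≡9 → J

ZWPIATXSNJ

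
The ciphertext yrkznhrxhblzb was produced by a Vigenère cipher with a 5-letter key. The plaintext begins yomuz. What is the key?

adyfo

Subtract each crib letter from the matching ciphertext letter (mod 26):
y(24)−y(24)=0 → a
r(17)−o(14)=3 → d
k(10)−m(12)=-2≡24 → y
z(25)−u(20)=5 → f
n(13)−z(25)=-12≡14 → o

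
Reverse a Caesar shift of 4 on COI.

YKE

C(2): 2−4=-2≡24 → Y
O(14): 14−4=10 → K
I(8): 8−4=4 → E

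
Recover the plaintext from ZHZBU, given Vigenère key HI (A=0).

SZSTN

Repeat the key across the ciphertext: HIHIH
Z(25)−H(7): 18 → S
H(7)−I(8): -1≡25 → Z
Z(25)−H(7): 18 → S
B(1)−I(8): -7≡19 → T
U(20)−H(7): 13 → N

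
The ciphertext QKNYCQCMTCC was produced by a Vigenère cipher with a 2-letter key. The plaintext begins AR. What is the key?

Subtract each crib letter from the matching ciphertext letter (mod 26):
Q(16)−A(0)=16 → Q
K(10)−R(17)=-7≡19 → T

QT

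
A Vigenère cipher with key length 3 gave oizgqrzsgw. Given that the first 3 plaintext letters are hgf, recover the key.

Subtract each crib letter from the matching ciphertext letter (mod 26):
o(14)−h(7)=7 → h
i(8)−g(6)=2 → c
z(25)−f(5)=20 → u

hcu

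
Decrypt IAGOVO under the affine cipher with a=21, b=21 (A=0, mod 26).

NZDRAR

The inverse of 21 mod 26 is 5, since 21·5=105≡1. Apply D(y)=5·(y−21) mod 26:
I(8): 5·(8−21)=-65≡13 → N
A(0): 5·(0−21)=-105≡25 → Z
G(6): 5·(6−21)=-75≡3 → D
O(14): 5·(14−21)=-35≡17 → R
V(21): 5·(21−21)=0 → A
O(14): 5·(14−21)=-35≡17 → R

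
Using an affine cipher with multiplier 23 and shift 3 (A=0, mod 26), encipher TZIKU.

YGFZV

T(19): 23·19+3=440≡24 → Y
Z(25): 23·25+3=578≡6 → G
I(8): 23·8+3=187≡5 → F
K(10): 23·10+3=233≡25 → Z
U(20): 23·20+3=463≡21 → V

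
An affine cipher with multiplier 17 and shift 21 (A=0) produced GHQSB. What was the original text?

TQPJI

The inverse of 17 mod 26 is 23, since 17·23=391≡1. Apply D(y)=23·(y−21) mod 26:
G(6): 23·(6−21)=-345≡19 → T
H(7): 23·(7−21)=-322≡16 → Q
Q(16): 23·(16−21)=-115≡15 → P
S(18): 23·(18−21)=-69≡9 → J
B(1): 23·(1−21)=-460≡8 → I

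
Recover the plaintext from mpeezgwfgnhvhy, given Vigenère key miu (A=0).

Repeat the key across the ciphertext: miumiumiumiumi
m(12)−m(12): 0 → a
p(15)−i(8): 7 → h
e(4)−u(20): -16≡10 → k
e(4)−m(12): -8≡18 → s
z(25)−i(8): 17 → r
g(6)−u(20): -14≡12 → m
w(22)−m(12): 10 → k
f(5)−i(8): -3≡23 → x
g(6)−u(20): -14≡12 → m
n(13)−m(12): 1 → b
h(7)−i(8): -1≡25 → z
v(21)−u(20): 1 → b
h(7)−m(12): -5≡21 → v
y(24)−i(8): 16 → q

ahksrmkxmbzbvq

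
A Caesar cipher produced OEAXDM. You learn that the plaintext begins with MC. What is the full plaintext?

MCYVBK

From the crib: O(14)−M(12)=2, so the shift is 2.
Subtract 2 from each ciphertext letter:
O(14): 14−2=12 → M
E(4): 4−2=2 → C
A(0): 0−2=-2≡24 → Y
X(23): 23−2=21 → V
D(3): 3−2=1 → B
M(12): 12−2=10 → K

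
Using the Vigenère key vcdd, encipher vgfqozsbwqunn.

qiitjbversxqi

Repeat the key across the message: vcddvcddvcddv
v(21)+v(21): 42≡16 → q
g(6)+c(2): 8 → i
f(5)+d(3): 8 → i
q(16)+d(3): 19 → t
o(14)+v(21): 35≡9 → j
z(25)+c(2): 27≡1 → b
s(18)+d(3): 21 → v
b(1)+d(3): 4 → e
w(22)+v(21): 43≡17 → r
q(16)+c(2): 18 → s
u(20)+d(3): 23 → x
n(13)+d(3): 16 → q
n(13)+v(21): 34≡8 → i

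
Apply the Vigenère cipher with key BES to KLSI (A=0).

LPKJ

Repeat the key across the message: BESB
K(10)+B(1): 11 → L
L(11)+E(4): 15 → P
S(18)+S(18): 36≡10 → K
I(8)+B(1): 9 → J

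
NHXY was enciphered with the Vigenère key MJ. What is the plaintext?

BYLP

Repeat the key across the ciphertext: MJMJ
N(13)−M(12): 1 → B
H(7)−J(9): -2≡24 → Y
X(23)−M(12): 11 → L
Y(24)−J(9): 15 → P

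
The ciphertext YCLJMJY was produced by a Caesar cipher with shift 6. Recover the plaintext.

Y(24): 24−6=18 → S
C(2): 2−6=-4≡22 → W
L(11): 11−6=5 → F
J(9): 9−6=3 → D
M(12): 12−6=6 → G
J(9): 9−6=3 → D
Y(24): 24−6=18 → S

SWFDGDS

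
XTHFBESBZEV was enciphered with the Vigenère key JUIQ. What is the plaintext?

OZZPSKKLQKN

Repeat the key across the ciphertext: JUIQJUIQJUI
X(23)−J(9): 14 → O
T(19)−U(20): -1≡25 → Z
H(7)−I(8): -1≡25 → Z
F(5)−Q(16): -11≡15 → P
B(1)−J(9): -8≡18 → S
E(4)−U(20): -16≡10 → K
S(18)−I(8): 10 → K
B(1)−Q(16): -15≡11 → L
Z(25)−J(9): 16 → Q
E(4)−U(20): -16≡10 → K
V(21)−I(8): 13 → N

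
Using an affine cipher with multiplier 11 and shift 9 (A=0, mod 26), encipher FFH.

MMI

F(5): 11·5+9=64≡12 → M
F(5): 11·5+9=64≡12 → M
H(7): 11·7+9=86≡8 → I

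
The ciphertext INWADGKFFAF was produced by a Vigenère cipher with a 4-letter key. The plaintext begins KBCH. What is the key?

YMUT

Subtract each crib letter from the matching ciphertext letter (mod 26):
I(8)−K(10)=-2≡24 → Y
N(13)−B(1)=12 → M
W(22)−C(2)=20 → U
A(0)−H(7)=-7≡19 → T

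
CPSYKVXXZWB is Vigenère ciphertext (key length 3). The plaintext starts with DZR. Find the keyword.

Subtract each crib letter from the matching ciphertext letter (mod 26):
C(2)−D(3)=-1≡25 → Z
P(15)−Z(25)=-10≡16 → Q
S(18)−R(17)=1 → B

ZQB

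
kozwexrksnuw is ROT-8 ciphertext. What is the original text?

cgrowpjckfmo

k(10): 10−8=2 → c
o(14): 14−8=6 → g
z(25): 25−8=17 → r
w(22): 22−8=14 → o
e(4): 4−8=-4≡22 → w
x(23): 23−8=15 → p
r(17): 17−8=9 → j
k(10): 10−8=2 → c
s(18): 18−8=10 → k
n(13): 13−8=5 → f
u(20): 20−8=12 → m
w(22): 22−8=14 → o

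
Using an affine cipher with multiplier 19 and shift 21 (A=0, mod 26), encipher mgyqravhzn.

pfjngveyci

m(12): 19·12+21=249≡15 → p
g(6): 19·6+21=135≡5 → f
y(24): 19·24+21=477≡9 → j
q(16): 19·16+21=325≡13 → n
r(17): 19·17+21=344≡6 → g
a(0): 19·0+21=21 → v
v(21): 19·21+21=420≡4 → e
h(7): 19·7+21=154≡24 → y
z(25): 19·25+21=496≡2 → c
n(13): 19·13+21=268≡8 → i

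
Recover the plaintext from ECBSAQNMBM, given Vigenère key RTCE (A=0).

NJZOJXLIKT

Repeat the key across the ciphertext: RTCERTCERT
E(4)−R(17): -13≡13 → N
C(2)−T(19): -17≡9 → J
B(1)−C(2): -1≡25 → Z
S(18)−E(4): 14 → O
A(0)−R(17): -17≡9 → J
Q(16)−T(19): -3≡23 → X
N(13)−C(2): 11 → L
M(12)−E(4): 8 → I
B(1)−R(17): -16≡10 → K
M(12)−T(19): -7≡19 → T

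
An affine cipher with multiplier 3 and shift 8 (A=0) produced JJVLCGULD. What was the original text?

The inverse of 3 mod 26 is 9, since 3·9=27≡1. Apply D(y)=9·(y−8) mod 26:
J(9): 9·(9−8)=9 → J
J(9): 9·(9−8)=9 → J
V(21): 9·(21−8)=117≡13 → N
L(11): 9·(11−8)=27≡1 → B
C(2): 9·(2−8)=-54≡24 → Y
G(6): 9·(6−8)=-18≡8 → I
U(20): 9·(20−8)=108≡4 → E
L(11): 9·(11−8)=27≡1 → B
D(3): 9·(3−8)=-45≡7 → H

JJNBYIEBH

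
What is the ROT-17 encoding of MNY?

M(12): 12+17=29≡3 → D
N(13): 13+17=30≡4 → E
Y(24): 24+17=41≡15 → P

DEP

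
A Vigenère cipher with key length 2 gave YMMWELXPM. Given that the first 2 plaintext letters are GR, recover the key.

SV

Subtract each crib letter from the matching ciphertext letter (mod 26):
Y(24)−G(6)=18 → S
M(12)−R(17)=-5≡21 → V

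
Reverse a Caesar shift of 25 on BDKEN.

CELFO

B(1): 1−25=-24≡2 → C
D(3): 3−25=-22≡4 → E
K(10): 10−25=-15≡11 → L
E(4): 4−25=-21≡5 → F
N(13): 13−25=-12≡14 → O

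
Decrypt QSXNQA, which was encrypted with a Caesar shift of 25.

Q(16): 16−25=-9≡17 → R
S(18): 18−25=-7≡19 → T
X(23): 23−25=-2≡24 → Y
N(13): 13−25=-12≡14 → O
Q(16): 16−25=-9≡17 → R
A(0): 0−25=-25≡1 → B

RTYORB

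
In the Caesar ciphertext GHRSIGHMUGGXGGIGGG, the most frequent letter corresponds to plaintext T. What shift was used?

The most frequent ciphertext letter is G (appears 9 times).
G is position 6; T is position 19.
Shift = -13≡13.

13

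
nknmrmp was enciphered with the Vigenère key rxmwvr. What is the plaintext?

wnbqwvy

Repeat the key across the ciphertext: rxmwvrr
n(13)−r(17): -4≡22 → w
k(10)−x(23): -13≡13 → n
n(13)−m(12): 1 → b
m(12)−w(22): -10≡16 → q
r(17)−v(21): -4≡22 → w
m(12)−r(17): -5≡21 → v
p(15)−r(17): -2≡24 → y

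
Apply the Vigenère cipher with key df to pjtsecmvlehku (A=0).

Repeat the key across the message: dfdfdfdfdfdfd
p(15)+d(3): 18 → s
j(9)+f(5): 14 → o
t(19)+d(3): 22 → w
s(18)+f(5): 23 → x
e(4)+d(3): 7 → h
c(2)+f(5): 7 → h
m(12)+d(3): 15 → p
v(21)+f(5): 26≡0 → a
l(11)+d(3): 14 → o
e(4)+f(5): 9 → j
h(7)+d(3): 10 → k
k(10)+f(5): 15 → p
u(20)+d(3): 23 → x

sowxhhpaojkpx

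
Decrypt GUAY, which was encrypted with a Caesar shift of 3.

DRXV

G(6): 6−3=3 → D
U(20): 20−3=17 → R
A(0): 0−3=-3≡23 → X
Y(24): 24−3=21 → V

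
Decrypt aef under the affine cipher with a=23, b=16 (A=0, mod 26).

oev

The inverse of 23 mod 26 is 17, since 23·17=391≡1. Apply D(y)=17·(y−16) mod 26:
a(0): 17·(0−16)=-272≡14 → o
e(4): 17·(4−16)=-204≡4 → e
f(5): 17·(5−16)=-187≡21 → v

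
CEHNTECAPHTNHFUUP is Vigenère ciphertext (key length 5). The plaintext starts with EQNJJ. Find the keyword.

YOUEK

Subtract each crib letter from the matching ciphertext letter (mod 26):
C(2)−E(4)=-2≡24 → Y
E(4)−Q(16)=-12≡14 → O
H(7)−N(13)=-6≡20 → U
N(13)−J(9)=4 → E
T(19)−J(9)=10 → K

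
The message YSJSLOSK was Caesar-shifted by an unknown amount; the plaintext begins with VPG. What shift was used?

3

From the crib: Y(24)−V(21)=3, so the shift is 3.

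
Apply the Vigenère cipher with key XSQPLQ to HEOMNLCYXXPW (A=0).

Repeat the key across the message: XSQPLQXSQPLQ
H(7)+X(23): 30≡4 → E
E(4)+S(18): 22 → W
O(14)+Q(16): 30≡4 → E
M(12)+P(15): 27≡1 → B
N(13)+L(11): 24 → Y
L(11)+Q(16): 27≡1 → B
C(2)+X(23): 25 → Z
Y(24)+S(18): 42≡16 → Q
X(23)+Q(16): 39≡13 → N
X(23)+P(15): 38≡12 → M
P(15)+L(11): 26≡0 → A
W(22)+Q(16): 38≡12 → M

EWEBYBZQNMAM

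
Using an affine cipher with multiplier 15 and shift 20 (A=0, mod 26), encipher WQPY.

MALQ

W(22): 15·22+20=350≡12 → M
Q(16): 15·16+20=260≡0 → A
P(15): 15·15+20=245≡11 → L
Y(24): 15·24+20=380≡16 → Q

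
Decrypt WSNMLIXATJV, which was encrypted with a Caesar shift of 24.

YUPONKZCVLX

W(22): 22−24=-2≡24 → Y
S(18): 18−24=-6≡20 → U
N(13): 13−24=-11≡15 → P
M(12): 12−24=-12≡14 → O
L(11): 11−24=-13≡13 → N
I(8): 8−24=-16≡10 → K
X(23): 23−24=-1≡25 → Z
A(0): 0−24=-24≡2 → C
T(19): 19−24=-5≡21 → V
J(9): 9−24=-15≡11 → L
V(21): 21−24=-3≡23 → X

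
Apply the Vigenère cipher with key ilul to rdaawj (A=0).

zouleu

Repeat the key across the message: ilulil
r(17)+i(8): 25 → z
d(3)+l(11): 14 → o
a(0)+u(20): 20 → u
a(0)+l(11): 11 → l
w(22)+i(8): 30≡4 → e
j(9)+l(11): 20 → u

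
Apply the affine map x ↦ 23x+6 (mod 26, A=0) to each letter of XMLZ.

X(23): 23·23+6=535≡15 → P
M(12): 23·12+6=282≡22 → W
L(11): 23·11+6=259≡25 → Z
Z(25): 23·25+6=581≡9 → J

PWZJ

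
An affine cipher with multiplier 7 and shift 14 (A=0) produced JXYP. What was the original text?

DFUP

The inverse of 7 mod 26 is 15, since 7·15=105≡1. Apply D(y)=15·(y−14) mod 26:
J(9): 15·(9−14)=-75≡3 → D
X(23): 15·(23−14)=135≡5 → F
Y(24): 15·(24−14)=150≡20 → U
P(15): 15·(15−14)=15 → P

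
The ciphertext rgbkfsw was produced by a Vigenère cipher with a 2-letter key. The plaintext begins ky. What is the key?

Subtract each crib letter from the matching ciphertext letter (mod 26):
r(17)−k(10)=7 → h
g(6)−y(24)=-18≡8 → i

hi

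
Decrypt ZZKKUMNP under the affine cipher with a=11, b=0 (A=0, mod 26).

HHIIQUNZ

The inverse of 11 mod 26 is 19, since 11·19=209≡1. Apply D(y)=19·(y−0) mod 26:
Z(25): 19·(25−0)=475≡7 → H
Z(25): 19·(25−0)=475≡7 → H
K(10): 19·(10−0)=190≡8 → I
K(10): 19·(10−0)=190≡8 → I
U(20): 19·(20−0)=380≡16 → Q
M(12): 19·(12−0)=228≡20 → U
N(13): 19·(13−0)=247≡13 → N
P(15): 19·(15−0)=285≡25 → Z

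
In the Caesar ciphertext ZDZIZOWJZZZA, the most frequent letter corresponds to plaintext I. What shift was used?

17

The most frequent ciphertext letter is Z (appears 6 times).
Z is position 25; I is position 8.
Shift = 17.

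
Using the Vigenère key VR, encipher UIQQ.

Repeat the key across the message: VRVR
U(20)+V(21): 41≡15 → P
I(8)+R(17): 25 → Z
Q(16)+V(21): 37≡11 → L
Q(16)+R(17): 33≡7 → H

PZLH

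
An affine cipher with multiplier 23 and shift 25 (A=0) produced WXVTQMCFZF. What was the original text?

BSKCDNZYAY

The inverse of 23 mod 26 is 17, since 23·17=391≡1. Apply D(y)=17·(y−25) mod 26:
W(22): 17·(22−25)=-51≡1 → B
X(23): 17·(23−25)=-34≡18 → S
V(21): 17·(21−25)=-68≡10 → K
T(19): 17·(19−25)=-102≡2 → C
Q(16): 17·(16−25)=-153≡3 → D
M(12): 17·(12−25)=-221≡13 → N
C(2): 17·(2−25)=-391≡25 → Z
F(5): 17·(5−25)=-340≡24 → Y
Z(25): 17·(25−25)=0 → A
F(5): 17·(5−25)=-340≡24 → Y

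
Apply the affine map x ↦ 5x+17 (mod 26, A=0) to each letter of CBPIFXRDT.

C(2): 5·2+17=27≡1 → B
B(1): 5·1+17=22 → W
P(15): 5·15+17=92≡14 → O
I(8): 5·8+17=57≡5 → F
F(5): 5·5+17=42≡16 → Q
X(23): 5·23+17=132≡2 → C
R(17): 5·17+17=102≡24 → Y
D(3): 5·3+17=32≡6 → G
T(19): 5·19+17=112≡8 → I

BWOFQCYGI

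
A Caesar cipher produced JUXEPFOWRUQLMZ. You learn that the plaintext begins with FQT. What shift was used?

4

From the crib: J(9)−F(5)=4, so the shift is 4.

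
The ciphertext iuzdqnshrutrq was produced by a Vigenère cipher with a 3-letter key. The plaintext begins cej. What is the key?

Subtract each crib letter from the matching ciphertext letter (mod 26):
i(8)−c(2)=6 → g
u(20)−e(4)=16 → q
z(25)−j(9)=16 → q

gqq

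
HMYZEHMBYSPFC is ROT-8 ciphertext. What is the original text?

ZEQRWZETQKHXU

H(7): 7−8=-1≡25 → Z
M(12): 12−8=4 → E
Y(24): 24−8=16 → Q
Z(25): 25−8=17 → R
E(4): 4−8=-4≡22 → W
H(7): 7−8=-1≡25 → Z
M(12): 12−8=4 → E
B(1): 1−8=-7≡19 → T
Y(24): 24−8=16 → Q
S(18): 18−8=10 → K
P(15): 15−8=7 → H
F(5): 5−8=-3≡23 → X
C(2): 2−8=-6≡20 → U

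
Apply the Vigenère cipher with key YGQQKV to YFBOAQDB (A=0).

Repeat the key across the message: YGQQKVYG
Y(24)+Y(24): 48≡22 → W
F(5)+G(6): 11 → L
B(1)+Q(16): 17 → R
O(14)+Q(16): 30≡4 → E
A(0)+K(10): 10 → K
Q(16)+V(21): 37≡11 → L
D(3)+Y(24): 27≡1 → B
B(1)+G(6): 7 → H

WLREKLBH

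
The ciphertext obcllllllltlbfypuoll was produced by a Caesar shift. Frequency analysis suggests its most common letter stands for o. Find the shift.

The most frequent ciphertext letter is l (appears 10 times).
l is position 11; o is position 14.
Shift = -3≡23.

23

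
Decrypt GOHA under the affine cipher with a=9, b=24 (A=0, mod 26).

The inverse of 9 mod 26 is 3, since 9·3=27≡1. Apply D(y)=3·(y−24) mod 26:
G(6): 3·(6−24)=-54≡24 → Y
O(14): 3·(14−24)=-30≡22 → W
H(7): 3·(7−24)=-51≡1 → B
A(0): 3·(0−24)=-72≡6 → G

YWBG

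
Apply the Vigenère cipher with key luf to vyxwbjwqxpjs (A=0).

gschvohkcadx

Repeat the key across the message: lufluflufluf
v(21)+l(11): 32≡6 → g
y(24)+u(20): 44≡18 → s
x(23)+f(5): 28≡2 → c
w(22)+l(11): 33≡7 → h
b(1)+u(20): 21 → v
j(9)+f(5): 14 → o
w(22)+l(11): 33≡7 → h
q(16)+u(20): 36≡10 → k
x(23)+f(5): 28≡2 → c
p(15)+l(11): 26≡0 → a
j(9)+u(20): 29≡3 → d
s(18)+f(5): 23 → x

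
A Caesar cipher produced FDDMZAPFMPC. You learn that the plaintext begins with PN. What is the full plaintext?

From the crib: F(5)−P(15)=-10≡16, so the shift is 16.
Subtract 16 from each ciphertext letter:
F(5): 5−16=-11≡15 → P
D(3): 3−16=-13≡13 → N
D(3): 3−16=-13≡13 → N
M(12): 12−16=-4≡22 → W
Z(25): 25−16=9 → J
A(0): 0−16=-16≡10 → K
P(15): 15−16=-1≡25 → Z
F(5): 5−16=-11≡15 → P
M(12): 12−16=-4≡22 → W
P(15): 15−16=-1≡25 → Z
C(2): 2−16=-14≡12 → M

PNNWJKZPWZM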